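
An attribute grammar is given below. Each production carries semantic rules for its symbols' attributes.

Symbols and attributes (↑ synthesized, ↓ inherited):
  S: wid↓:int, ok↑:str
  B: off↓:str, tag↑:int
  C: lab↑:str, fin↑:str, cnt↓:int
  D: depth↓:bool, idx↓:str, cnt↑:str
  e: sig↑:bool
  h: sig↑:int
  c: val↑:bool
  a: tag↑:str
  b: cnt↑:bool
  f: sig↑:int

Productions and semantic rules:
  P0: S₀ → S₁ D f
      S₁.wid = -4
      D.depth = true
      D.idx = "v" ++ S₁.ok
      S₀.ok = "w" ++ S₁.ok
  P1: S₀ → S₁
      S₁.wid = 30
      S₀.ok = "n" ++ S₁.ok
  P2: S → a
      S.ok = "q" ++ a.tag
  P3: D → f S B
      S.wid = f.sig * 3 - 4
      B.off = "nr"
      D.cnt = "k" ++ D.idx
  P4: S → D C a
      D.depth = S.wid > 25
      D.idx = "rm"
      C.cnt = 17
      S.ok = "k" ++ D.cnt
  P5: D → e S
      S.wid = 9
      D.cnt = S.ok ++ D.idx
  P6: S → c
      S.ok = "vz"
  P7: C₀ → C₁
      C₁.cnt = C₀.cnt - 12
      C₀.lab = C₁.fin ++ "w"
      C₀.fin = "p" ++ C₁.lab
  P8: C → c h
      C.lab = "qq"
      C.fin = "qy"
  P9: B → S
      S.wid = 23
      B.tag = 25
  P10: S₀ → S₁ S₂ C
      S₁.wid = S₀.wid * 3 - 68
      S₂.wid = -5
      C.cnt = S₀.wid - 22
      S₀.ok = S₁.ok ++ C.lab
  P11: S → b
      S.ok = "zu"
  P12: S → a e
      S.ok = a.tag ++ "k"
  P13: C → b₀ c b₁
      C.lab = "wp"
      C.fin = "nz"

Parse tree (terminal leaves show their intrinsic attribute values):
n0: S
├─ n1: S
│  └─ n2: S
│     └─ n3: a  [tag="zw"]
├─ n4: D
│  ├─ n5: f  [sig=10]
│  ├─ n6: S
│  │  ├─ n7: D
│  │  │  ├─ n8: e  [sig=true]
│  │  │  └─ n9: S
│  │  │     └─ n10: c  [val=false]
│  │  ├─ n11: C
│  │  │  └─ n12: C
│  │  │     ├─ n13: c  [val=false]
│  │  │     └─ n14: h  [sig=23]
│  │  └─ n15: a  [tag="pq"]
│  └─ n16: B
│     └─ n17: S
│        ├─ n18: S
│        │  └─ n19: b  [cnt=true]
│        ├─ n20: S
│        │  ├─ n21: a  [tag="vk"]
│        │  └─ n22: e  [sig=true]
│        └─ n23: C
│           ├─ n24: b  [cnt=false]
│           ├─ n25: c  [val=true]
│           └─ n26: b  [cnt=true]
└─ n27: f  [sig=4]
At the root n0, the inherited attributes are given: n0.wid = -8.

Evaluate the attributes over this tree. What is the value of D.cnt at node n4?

"kvnqzw"

1. n0.wid = -8  [given at root]
2. n1.wid = -4  [-4]
3. n2.wid = 30  [30]
4. n3.tag = "zw"  [terminal]
5. n2.ok = "qzw"  ["q" ++ a.tag]
6. n1.ok = "nqzw"  ["n" ++ S₁.ok]
7. n4.depth = true  [true]
8. n4.idx = "vnqzw"  ["v" ++ S₁.ok]
9. n5.sig = 10  [terminal]
10. n6.wid = 26  [f.sig * 3 - 4]
11. n7.depth = true  [S.wid > 25]
12. n7.idx = "rm"  ["rm"]
13. n8.sig = true  [terminal]
14. n9.wid = 9  [9]
15. n10.val = false  [terminal]
16. n9.ok = "vz"  ["vz"]
17. n7.cnt = "vzrm"  [S.ok ++ D.idx]
18. n11.cnt = 17  [17]
19. n12.cnt = 5  [C₀.cnt - 12]
20. n13.val = false  [terminal]
21. n14.sig = 23  [terminal]
22. n12.lab = "qq"  ["qq"]
23. n12.fin = "qy"  ["qy"]
24. n11.lab = "qyw"  [C₁.fin ++ "w"]
25. n11.fin = "pqq"  ["p" ++ C₁.lab]
26. n15.tag = "pq"  [terminal]
27. n6.ok = "kvzrm"  ["k" ++ D.cnt]
28. n16.off = "nr"  ["nr"]
29. n17.wid = 23  [23]
30. n18.wid = 1  [S₀.wid * 3 - 68]
31. n19.cnt = true  [terminal]
32. n18.ok = "zu"  ["zu"]
33. n20.wid = -5  [-5]
34. n21.tag = "vk"  [terminal]
35. n22.sig = true  [terminal]
36. n20.ok = "vkk"  [a.tag ++ "k"]
37. n23.cnt = 1  [S₀.wid - 22]
38. n24.cnt = false  [terminal]
39. n25.val = true  [terminal]
40. n26.cnt = true  [terminal]
41. n23.lab = "wp"  ["wp"]
42. n23.fin = "nz"  ["nz"]
43. n17.ok = "zuwp"  [S₁.ok ++ C.lab]
44. n16.tag = 25  [25]
45. n4.cnt = "kvnqzw"  ["k" ++ D.idx]
46. n27.sig = 4  [terminal]
47. n0.ok = "wnqzw"  ["w" ++ S₁.ok]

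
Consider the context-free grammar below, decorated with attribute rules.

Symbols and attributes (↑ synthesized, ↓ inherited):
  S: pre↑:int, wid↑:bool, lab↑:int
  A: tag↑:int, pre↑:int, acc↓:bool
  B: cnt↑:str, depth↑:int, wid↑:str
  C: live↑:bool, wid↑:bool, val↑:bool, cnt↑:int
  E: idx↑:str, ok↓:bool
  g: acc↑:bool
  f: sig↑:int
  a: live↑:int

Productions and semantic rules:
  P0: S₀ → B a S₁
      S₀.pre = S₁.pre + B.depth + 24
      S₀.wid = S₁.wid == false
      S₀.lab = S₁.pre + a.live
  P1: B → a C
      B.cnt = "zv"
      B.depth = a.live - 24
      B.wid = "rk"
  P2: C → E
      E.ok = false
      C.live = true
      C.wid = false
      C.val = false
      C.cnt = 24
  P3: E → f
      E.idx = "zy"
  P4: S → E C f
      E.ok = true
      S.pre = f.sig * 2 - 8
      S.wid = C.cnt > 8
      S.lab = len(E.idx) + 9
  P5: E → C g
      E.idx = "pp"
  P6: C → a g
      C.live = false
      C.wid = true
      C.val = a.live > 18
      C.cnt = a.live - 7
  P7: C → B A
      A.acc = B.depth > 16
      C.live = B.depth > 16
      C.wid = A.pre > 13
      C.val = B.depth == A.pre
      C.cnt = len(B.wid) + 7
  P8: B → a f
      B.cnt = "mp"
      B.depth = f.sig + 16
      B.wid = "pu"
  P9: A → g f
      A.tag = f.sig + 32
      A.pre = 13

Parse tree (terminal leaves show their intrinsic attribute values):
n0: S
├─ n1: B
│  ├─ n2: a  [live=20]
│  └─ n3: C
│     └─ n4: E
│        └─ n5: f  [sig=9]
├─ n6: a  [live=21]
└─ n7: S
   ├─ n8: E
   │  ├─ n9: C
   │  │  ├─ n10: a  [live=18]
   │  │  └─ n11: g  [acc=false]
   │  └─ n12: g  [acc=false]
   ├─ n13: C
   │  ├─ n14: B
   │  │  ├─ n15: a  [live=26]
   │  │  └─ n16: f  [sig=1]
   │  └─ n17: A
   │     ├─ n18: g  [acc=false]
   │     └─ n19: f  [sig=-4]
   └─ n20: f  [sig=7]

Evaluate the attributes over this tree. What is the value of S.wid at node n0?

false

1. n2.live = 20  [terminal]
2. n4.ok = false  [false]
3. n5.sig = 9  [terminal]
4. n4.idx = "zy"  ["zy"]
5. n3.live = true  [true]
6. n3.wid = false  [false]
7. n3.val = false  [false]
8. n3.cnt = 24  [24]
9. n1.cnt = "zv"  ["zv"]
10. n1.depth = -4  [a.live - 24]
11. n1.wid = "rk"  ["rk"]
12. n6.live = 21  [terminal]
13. n8.ok = true  [true]
14. n10.live = 18  [terminal]
15. n11.acc = false  [terminal]
16. n9.live = false  [false]
17. n9.wid = true  [true]
18. n9.val = false  [a.live > 18]
19. n9.cnt = 11  [a.live - 7]
20. n12.acc = false  [terminal]
21. n8.idx = "pp"  ["pp"]
22. n15.live = 26  [terminal]
23. n16.sig = 1  [terminal]
24. n14.cnt = "mp"  ["mp"]
25. n14.depth = 17  [f.sig + 16]
26. n14.wid = "pu"  ["pu"]
27. n17.acc = true  [B.depth > 16]
28. n18.acc = false  [terminal]
29. n19.sig = -4  [terminal]
30. n17.tag = 28  [f.sig + 32]
31. n17.pre = 13  [13]
32. n13.live = true  [B.depth > 16]
33. n13.wid = false  [A.pre > 13]
34. n13.val = false  [B.depth == A.pre]
35. n13.cnt = 9  [len(B.wid) + 7]
36. n20.sig = 7  [terminal]
37. n7.pre = 6  [f.sig * 2 - 8]
38. n7.wid = true  [C.cnt > 8]
39. n7.lab = 11  [len(E.idx) + 9]
40. n0.pre = 26  [S₁.pre + B.depth + 24]
41. n0.wid = false  [S₁.wid == false]
42. n0.lab = 27  [S₁.pre + a.live]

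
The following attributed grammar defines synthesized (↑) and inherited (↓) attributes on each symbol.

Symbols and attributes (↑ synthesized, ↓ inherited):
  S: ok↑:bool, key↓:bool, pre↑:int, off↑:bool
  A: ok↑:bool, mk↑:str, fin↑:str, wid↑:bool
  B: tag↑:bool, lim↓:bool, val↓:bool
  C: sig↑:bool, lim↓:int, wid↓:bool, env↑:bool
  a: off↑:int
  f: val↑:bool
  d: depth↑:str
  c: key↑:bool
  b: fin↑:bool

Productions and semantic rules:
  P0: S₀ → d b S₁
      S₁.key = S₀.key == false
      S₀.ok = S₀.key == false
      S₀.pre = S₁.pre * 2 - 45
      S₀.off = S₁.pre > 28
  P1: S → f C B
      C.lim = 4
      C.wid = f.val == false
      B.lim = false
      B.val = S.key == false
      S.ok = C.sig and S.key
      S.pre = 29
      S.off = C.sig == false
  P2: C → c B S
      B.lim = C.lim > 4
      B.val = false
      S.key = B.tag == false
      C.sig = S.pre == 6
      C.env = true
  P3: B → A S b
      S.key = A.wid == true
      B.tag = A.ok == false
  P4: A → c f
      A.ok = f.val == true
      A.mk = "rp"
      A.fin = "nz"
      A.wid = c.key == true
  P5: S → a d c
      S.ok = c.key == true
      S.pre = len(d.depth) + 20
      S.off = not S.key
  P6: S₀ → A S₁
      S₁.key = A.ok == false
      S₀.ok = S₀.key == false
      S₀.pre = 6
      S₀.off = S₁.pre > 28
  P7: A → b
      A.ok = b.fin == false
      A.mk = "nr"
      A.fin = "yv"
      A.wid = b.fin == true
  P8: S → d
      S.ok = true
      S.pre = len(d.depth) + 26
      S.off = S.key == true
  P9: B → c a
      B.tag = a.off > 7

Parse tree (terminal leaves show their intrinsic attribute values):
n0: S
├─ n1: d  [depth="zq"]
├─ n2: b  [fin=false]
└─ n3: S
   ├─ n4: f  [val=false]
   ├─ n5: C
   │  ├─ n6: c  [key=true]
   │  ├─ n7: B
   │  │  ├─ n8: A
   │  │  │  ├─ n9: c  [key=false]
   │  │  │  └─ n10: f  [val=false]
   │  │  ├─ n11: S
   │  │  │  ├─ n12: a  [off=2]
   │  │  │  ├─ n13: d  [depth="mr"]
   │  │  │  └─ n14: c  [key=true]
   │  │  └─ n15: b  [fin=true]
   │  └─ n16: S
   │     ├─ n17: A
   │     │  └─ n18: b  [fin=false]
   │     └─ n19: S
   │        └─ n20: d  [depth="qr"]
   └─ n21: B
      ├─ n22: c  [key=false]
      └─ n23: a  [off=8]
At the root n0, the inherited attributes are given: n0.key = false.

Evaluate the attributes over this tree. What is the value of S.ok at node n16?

true

1. n0.key = false  [given at root]
2. n1.depth = "zq"  [terminal]
3. n2.fin = false  [terminal]
4. n3.key = true  [S₀.key == false]
5. n4.val = false  [terminal]
6. n5.lim = 4  [4]
7. n5.wid = true  [f.val == false]
8. n6.key = true  [terminal]
9. n7.lim = false  [C.lim > 4]
10. n7.val = false  [false]
11. n9.key = false  [terminal]
12. n10.val = false  [terminal]
13. n8.ok = false  [f.val == true]
14. n8.mk = "rp"  ["rp"]
15. n8.fin = "nz"  ["nz"]
16. n8.wid = false  [c.key == true]
17. n11.key = false  [A.wid == true]
18. n12.off = 2  [terminal]
19. n13.depth = "mr"  [terminal]
20. n14.key = true  [terminal]
21. n11.ok = true  [c.key == true]
22. n11.pre = 22  [len(d.depth) + 20]
23. n11.off = true  [not S.key]
24. n15.fin = true  [terminal]
25. n7.tag = true  [A.ok == false]
26. n16.key = false  [B.tag == false]
27. n18.fin = false  [terminal]
28. n17.ok = true  [b.fin == false]
29. n17.mk = "nr"  ["nr"]
30. n17.fin = "yv"  ["yv"]
31. n17.wid = false  [b.fin == true]
32. n19.key = false  [A.ok == false]
33. n20.depth = "qr"  [terminal]
34. n19.ok = true  [true]
35. n19.pre = 28  [len(d.depth) + 26]
36. n19.off = false  [S.key == true]
37. n16.ok = true  [S₀.key == false]
38. n16.pre = 6  [6]
39. n16.off = false  [S₁.pre > 28]
40. n5.sig = true  [S.pre == 6]
41. n5.env = true  [true]
42. n21.lim = false  [false]
43. n21.val = false  [S.key == false]
44. n22.key = false  [terminal]
45. n23.off = 8  [terminal]
46. n21.tag = true  [a.off > 7]
47. n3.ok = true  [C.sig and S.key]
48. n3.pre = 29  [29]
49. n3.off = false  [C.sig == false]
50. n0.ok = true  [S₀.key == false]
51. n0.pre = 13  [S₁.pre * 2 - 45]
52. n0.off = true  [S₁.pre > 28]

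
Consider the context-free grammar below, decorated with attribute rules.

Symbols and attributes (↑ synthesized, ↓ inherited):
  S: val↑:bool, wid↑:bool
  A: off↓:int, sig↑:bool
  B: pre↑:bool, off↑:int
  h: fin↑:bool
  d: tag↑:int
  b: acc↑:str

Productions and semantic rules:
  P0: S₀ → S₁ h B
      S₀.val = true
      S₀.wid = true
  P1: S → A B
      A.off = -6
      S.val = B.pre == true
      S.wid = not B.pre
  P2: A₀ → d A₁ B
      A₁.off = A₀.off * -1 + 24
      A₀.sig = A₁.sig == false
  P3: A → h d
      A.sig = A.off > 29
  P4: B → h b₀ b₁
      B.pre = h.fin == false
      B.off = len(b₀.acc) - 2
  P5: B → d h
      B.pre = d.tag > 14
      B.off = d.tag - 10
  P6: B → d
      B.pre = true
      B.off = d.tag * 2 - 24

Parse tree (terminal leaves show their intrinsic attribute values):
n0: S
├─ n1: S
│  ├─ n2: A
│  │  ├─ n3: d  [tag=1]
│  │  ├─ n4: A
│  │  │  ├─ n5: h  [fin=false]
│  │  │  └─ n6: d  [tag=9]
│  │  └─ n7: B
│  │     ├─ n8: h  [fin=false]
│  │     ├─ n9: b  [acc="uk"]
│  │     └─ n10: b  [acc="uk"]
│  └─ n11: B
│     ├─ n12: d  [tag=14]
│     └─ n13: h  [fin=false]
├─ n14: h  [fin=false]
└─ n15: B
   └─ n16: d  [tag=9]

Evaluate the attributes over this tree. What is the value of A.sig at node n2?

1. n2.off = -6  [-6]
2. n3.tag = 1  [terminal]
3. n4.off = 30  [A₀.off * -1 + 24]
4. n5.fin = false  [terminal]
5. n6.tag = 9  [terminal]
6. n4.sig = true  [A.off > 29]
7. n8.fin = false  [terminal]
8. n9.acc = "uk"  [terminal]
9. n10.acc = "uk"  [terminal]
10. n7.pre = true  [h.fin == false]
11. n7.off = 0  [len(b₀.acc) - 2]
12. n2.sig = false  [A₁.sig == false]
13. n12.tag = 14  [terminal]
14. n13.fin = false  [terminal]
15. n11.pre = false  [d.tag > 14]
16. n11.off = 4  [d.tag - 10]
17. n1.val = false  [B.pre == true]
18. n1.wid = true  [not B.pre]
19. n14.fin = false  [terminal]
20. n16.tag = 9  [terminal]
21. n15.pre = true  [true]
22. n15.off = -6  [d.tag * 2 - 24]
23. n0.val = true  [true]
24. n0.wid = true  [true]

false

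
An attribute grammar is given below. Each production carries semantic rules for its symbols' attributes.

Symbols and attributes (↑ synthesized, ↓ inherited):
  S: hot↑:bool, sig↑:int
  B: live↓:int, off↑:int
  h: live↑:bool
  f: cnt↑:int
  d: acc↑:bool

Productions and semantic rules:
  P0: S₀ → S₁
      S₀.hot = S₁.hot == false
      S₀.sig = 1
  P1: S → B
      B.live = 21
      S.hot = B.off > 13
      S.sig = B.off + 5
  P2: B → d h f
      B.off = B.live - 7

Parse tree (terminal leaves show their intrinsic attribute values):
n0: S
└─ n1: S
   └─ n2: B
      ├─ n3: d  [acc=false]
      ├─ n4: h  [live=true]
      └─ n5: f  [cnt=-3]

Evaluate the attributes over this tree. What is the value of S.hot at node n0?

1. n2.live = 21  [21]
2. n3.acc = false  [terminal]
3. n4.live = true  [terminal]
4. n5.cnt = -3  [terminal]
5. n2.off = 14  [B.live - 7]
6. n1.hot = true  [B.off > 13]
7. n1.sig = 19  [B.off + 5]
8. n0.hot = false  [S₁.hot == false]
9. n0.sig = 1  [1]

false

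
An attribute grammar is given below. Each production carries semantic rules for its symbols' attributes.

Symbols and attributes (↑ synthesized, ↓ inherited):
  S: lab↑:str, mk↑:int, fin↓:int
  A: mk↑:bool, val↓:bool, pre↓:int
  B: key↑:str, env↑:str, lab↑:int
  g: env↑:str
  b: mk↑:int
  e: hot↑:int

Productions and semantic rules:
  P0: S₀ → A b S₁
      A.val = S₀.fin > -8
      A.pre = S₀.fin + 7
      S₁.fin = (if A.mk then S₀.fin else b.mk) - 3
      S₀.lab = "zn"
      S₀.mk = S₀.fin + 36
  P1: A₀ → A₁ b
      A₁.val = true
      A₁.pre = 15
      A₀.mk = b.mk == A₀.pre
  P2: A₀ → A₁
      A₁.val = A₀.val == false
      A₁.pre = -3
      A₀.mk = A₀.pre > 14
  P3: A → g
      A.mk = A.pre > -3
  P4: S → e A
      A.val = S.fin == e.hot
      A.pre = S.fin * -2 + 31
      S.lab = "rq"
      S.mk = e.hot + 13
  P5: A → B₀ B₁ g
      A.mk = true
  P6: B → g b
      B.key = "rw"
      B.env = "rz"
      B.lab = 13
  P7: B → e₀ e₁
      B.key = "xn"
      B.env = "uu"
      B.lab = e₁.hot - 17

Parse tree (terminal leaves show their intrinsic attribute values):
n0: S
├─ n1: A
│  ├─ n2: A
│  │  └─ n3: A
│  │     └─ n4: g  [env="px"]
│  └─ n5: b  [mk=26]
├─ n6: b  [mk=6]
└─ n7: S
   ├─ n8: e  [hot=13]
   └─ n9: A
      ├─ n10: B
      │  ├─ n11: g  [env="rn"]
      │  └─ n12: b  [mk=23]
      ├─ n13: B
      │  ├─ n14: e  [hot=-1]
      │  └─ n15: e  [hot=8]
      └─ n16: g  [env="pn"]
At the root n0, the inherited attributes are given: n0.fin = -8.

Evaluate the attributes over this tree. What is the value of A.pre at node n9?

25

1. n0.fin = -8  [given at root]
2. n1.val = false  [S₀.fin > -8]
3. n1.pre = -1  [S₀.fin + 7]
4. n2.val = true  [true]
5. n2.pre = 15  [15]
6. n3.val = false  [A₀.val == false]
7. n3.pre = -3  [-3]
8. n4.env = "px"  [terminal]
9. n3.mk = false  [A.pre > -3]
10. n2.mk = true  [A₀.pre > 14]
11. n5.mk = 26  [terminal]
12. n1.mk = false  [b.mk == A₀.pre]
13. n6.mk = 6  [terminal]
14. n7.fin = 3  [(if A.mk then S₀.fin else b.mk) - 3]
15. n8.hot = 13  [terminal]
16. n9.val = false  [S.fin == e.hot]
17. n9.pre = 25  [S.fin * -2 + 31]
18. n11.env = "rn"  [terminal]
19. n12.mk = 23  [terminal]
20. n10.key = "rw"  ["rw"]
21. n10.env = "rz"  ["rz"]
22. n10.lab = 13  [13]
23. n14.hot = -1  [terminal]
24. n15.hot = 8  [terminal]
25. n13.key = "xn"  ["xn"]
26. n13.env = "uu"  ["uu"]
27. n13.lab = -9  [e₁.hot - 17]
28. n16.env = "pn"  [terminal]
29. n9.mk = true  [true]
30. n7.lab = "rq"  ["rq"]
31. n7.mk = 26  [e.hot + 13]
32. n0.lab = "zn"  ["zn"]
33. n0.mk = 28  [S₀.fin + 36]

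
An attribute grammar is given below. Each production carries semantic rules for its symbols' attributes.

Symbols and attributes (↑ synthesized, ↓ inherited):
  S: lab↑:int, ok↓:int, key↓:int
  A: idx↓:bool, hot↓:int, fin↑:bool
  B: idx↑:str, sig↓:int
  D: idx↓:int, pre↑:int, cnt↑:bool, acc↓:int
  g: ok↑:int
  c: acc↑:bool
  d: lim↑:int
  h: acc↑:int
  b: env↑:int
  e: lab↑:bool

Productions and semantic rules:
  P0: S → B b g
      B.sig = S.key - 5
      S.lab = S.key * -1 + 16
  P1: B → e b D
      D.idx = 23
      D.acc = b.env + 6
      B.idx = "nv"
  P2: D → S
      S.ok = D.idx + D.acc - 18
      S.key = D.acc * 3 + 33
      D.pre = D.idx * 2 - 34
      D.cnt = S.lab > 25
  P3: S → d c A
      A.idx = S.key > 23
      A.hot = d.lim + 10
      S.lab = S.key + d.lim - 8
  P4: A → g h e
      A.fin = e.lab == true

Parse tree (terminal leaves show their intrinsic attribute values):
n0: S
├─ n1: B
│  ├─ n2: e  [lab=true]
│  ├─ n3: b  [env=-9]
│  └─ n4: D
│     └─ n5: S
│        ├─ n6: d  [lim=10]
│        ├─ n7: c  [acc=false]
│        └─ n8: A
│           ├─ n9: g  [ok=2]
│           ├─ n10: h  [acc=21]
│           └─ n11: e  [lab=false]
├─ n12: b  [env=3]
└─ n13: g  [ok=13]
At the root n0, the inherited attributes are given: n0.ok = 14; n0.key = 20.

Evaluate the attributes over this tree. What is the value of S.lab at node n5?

26

1. n0.ok = 14  [given at root]
2. n0.key = 20  [given at root]
3. n1.sig = 15  [S.key - 5]
4. n2.lab = true  [terminal]
5. n3.env = -9  [terminal]
6. n4.idx = 23  [23]
7. n4.acc = -3  [b.env + 6]
8. n5.ok = 2  [D.idx + D.acc - 18]
9. n5.key = 24  [D.acc * 3 + 33]
10. n6.lim = 10  [terminal]
11. n7.acc = false  [terminal]
12. n8.idx = true  [S.key > 23]
13. n8.hot = 20  [d.lim + 10]
14. n9.ok = 2  [terminal]
15. n10.acc = 21  [terminal]
16. n11.lab = false  [terminal]
17. n8.fin = false  [e.lab == true]
18. n5.lab = 26  [S.key + d.lim - 8]
19. n4.pre = 12  [D.idx * 2 - 34]
20. n4.cnt = true  [S.lab > 25]
21. n1.idx = "nv"  ["nv"]
22. n12.env = 3  [terminal]
23. n13.ok = 13  [terminal]
24. n0.lab = -4  [S.key * -1 + 16]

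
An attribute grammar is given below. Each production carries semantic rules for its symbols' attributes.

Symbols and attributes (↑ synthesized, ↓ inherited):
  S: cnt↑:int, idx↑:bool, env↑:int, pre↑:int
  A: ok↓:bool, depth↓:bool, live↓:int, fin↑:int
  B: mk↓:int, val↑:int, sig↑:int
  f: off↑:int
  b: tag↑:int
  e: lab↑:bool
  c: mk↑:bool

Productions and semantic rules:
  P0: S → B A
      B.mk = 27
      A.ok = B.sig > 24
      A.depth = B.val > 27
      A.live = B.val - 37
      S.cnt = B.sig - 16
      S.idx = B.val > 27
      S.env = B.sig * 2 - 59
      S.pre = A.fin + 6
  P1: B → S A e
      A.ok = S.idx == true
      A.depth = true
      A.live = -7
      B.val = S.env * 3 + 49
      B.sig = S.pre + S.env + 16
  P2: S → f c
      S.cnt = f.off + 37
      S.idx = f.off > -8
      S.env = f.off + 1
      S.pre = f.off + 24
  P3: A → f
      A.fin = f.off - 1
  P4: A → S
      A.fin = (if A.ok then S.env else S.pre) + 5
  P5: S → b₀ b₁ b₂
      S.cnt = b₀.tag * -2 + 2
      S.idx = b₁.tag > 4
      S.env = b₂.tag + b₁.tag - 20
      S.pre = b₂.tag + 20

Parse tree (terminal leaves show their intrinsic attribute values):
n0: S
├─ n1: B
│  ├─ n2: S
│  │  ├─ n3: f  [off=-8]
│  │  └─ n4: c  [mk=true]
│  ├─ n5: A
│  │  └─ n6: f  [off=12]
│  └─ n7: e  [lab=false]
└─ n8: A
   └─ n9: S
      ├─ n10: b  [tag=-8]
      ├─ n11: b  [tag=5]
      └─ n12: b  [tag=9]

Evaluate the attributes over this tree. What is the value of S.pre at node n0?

5

1. n1.mk = 27  [27]
2. n3.off = -8  [terminal]
3. n4.mk = true  [terminal]
4. n2.cnt = 29  [f.off + 37]
5. n2.idx = false  [f.off > -8]
6. n2.env = -7  [f.off + 1]
7. n2.pre = 16  [f.off + 24]
8. n5.ok = false  [S.idx == true]
9. n5.depth = true  [true]
10. n5.live = -7  [-7]
11. n6.off = 12  [terminal]
12. n5.fin = 11  [f.off - 1]
13. n7.lab = false  [terminal]
14. n1.val = 28  [S.env * 3 + 49]
15. n1.sig = 25  [S.pre + S.env + 16]
16. n8.ok = true  [B.sig > 24]
17. n8.depth = true  [B.val > 27]
18. n8.live = -9  [B.val - 37]
19. n10.tag = -8  [terminal]
20. n11.tag = 5  [terminal]
21. n12.tag = 9  [terminal]
22. n9.cnt = 18  [b₀.tag * -2 + 2]
23. n9.idx = true  [b₁.tag > 4]
24. n9.env = -6  [b₂.tag + b₁.tag - 20]
25. n9.pre = 29  [b₂.tag + 20]
26. n8.fin = -1  [(if A.ok then S.env else S.pre) + 5]
27. n0.cnt = 9  [B.sig - 16]
28. n0.idx = true  [B.val > 27]
29. n0.env = -9  [B.sig * 2 - 59]
30. n0.pre = 5  [A.fin + 6]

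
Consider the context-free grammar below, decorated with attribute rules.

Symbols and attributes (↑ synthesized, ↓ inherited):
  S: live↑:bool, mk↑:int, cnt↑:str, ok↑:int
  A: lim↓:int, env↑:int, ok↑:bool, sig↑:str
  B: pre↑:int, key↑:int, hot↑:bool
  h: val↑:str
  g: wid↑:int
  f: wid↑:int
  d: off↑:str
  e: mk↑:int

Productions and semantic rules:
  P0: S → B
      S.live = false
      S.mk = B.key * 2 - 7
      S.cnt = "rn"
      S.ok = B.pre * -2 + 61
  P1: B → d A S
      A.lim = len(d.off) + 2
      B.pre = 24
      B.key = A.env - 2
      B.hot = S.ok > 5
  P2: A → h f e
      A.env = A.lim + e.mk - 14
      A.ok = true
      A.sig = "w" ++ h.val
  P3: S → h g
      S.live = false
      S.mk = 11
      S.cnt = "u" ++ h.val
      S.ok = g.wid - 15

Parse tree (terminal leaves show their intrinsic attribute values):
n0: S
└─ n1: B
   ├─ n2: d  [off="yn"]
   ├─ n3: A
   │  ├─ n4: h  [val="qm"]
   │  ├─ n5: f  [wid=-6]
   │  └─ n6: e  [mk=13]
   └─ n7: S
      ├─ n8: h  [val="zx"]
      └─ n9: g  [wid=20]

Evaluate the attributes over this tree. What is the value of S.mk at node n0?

-5

1. n2.off = "yn"  [terminal]
2. n3.lim = 4  [len(d.off) + 2]
3. n4.val = "qm"  [terminal]
4. n5.wid = -6  [terminal]
5. n6.mk = 13  [terminal]
6. n3.env = 3  [A.lim + e.mk - 14]
7. n3.ok = true  [true]
8. n3.sig = "wqm"  ["w" ++ h.val]
9. n8.val = "zx"  [terminal]
10. n9.wid = 20  [terminal]
11. n7.live = false  [false]
12. n7.mk = 11  [11]
13. n7.cnt = "uzx"  ["u" ++ h.val]
14. n7.ok = 5  [g.wid - 15]
15. n1.pre = 24  [24]
16. n1.key = 1  [A.env - 2]
17. n1.hot = false  [S.ok > 5]
18. n0.live = false  [false]
19. n0.mk = -5  [B.key * 2 - 7]
20. n0.cnt = "rn"  ["rn"]
21. n0.ok = 13  [B.pre * -2 + 61]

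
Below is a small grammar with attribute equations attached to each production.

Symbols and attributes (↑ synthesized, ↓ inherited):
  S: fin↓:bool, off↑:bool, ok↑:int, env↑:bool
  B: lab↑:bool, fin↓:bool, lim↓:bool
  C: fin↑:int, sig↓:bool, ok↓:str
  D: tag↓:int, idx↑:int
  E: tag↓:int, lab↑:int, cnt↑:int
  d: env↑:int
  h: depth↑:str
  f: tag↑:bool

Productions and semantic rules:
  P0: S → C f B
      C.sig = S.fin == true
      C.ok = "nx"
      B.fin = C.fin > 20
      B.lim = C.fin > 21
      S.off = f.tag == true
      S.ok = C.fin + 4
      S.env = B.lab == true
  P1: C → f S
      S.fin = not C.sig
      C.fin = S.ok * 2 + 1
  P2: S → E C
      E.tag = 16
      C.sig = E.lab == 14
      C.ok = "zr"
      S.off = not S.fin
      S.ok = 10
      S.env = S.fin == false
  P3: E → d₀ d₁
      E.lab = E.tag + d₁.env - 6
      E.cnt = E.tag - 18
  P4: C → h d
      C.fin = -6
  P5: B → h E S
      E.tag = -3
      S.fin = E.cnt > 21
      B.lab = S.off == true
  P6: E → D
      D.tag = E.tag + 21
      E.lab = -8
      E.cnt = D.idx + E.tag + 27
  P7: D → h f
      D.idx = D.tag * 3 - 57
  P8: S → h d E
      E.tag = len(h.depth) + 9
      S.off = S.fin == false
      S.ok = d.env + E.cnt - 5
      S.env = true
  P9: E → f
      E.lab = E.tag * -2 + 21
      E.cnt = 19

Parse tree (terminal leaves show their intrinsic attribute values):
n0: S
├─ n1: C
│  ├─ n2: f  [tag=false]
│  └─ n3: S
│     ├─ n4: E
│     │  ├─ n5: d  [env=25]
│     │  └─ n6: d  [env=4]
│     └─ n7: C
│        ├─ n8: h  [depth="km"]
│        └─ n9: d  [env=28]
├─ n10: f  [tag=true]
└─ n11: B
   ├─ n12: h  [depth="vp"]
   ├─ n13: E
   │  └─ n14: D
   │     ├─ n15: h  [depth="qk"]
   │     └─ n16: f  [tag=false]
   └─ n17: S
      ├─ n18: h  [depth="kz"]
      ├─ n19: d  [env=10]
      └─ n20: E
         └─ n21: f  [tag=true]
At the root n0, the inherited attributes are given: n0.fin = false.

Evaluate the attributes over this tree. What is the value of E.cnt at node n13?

21

1. n0.fin = false  [given at root]
2. n1.sig = false  [S.fin == true]
3. n1.ok = "nx"  ["nx"]
4. n2.tag = false  [terminal]
5. n3.fin = true  [not C.sig]
6. n4.tag = 16  [16]
7. n5.env = 25  [terminal]
8. n6.env = 4  [terminal]
9. n4.lab = 14  [E.tag + d₁.env - 6]
10. n4.cnt = -2  [E.tag - 18]
11. n7.sig = true  [E.lab == 14]
12. n7.ok = "zr"  ["zr"]
13. n8.depth = "km"  [terminal]
14. n9.env = 28  [terminal]
15. n7.fin = -6  [-6]
16. n3.off = false  [not S.fin]
17. n3.ok = 10  [10]
18. n3.env = false  [S.fin == false]
19. n1.fin = 21  [S.ok * 2 + 1]
20. n10.tag = true  [terminal]
21. n11.fin = true  [C.fin > 20]
22. n11.lim = false  [C.fin > 21]
23. n12.depth = "vp"  [terminal]
24. n13.tag = -3  [-3]
25. n14.tag = 18  [E.tag + 21]
26. n15.depth = "qk"  [terminal]
27. n16.tag = false  [terminal]
28. n14.idx = -3  [D.tag * 3 - 57]
29. n13.lab = -8  [-8]
30. n13.cnt = 21  [D.idx + E.tag + 27]
31. n17.fin = false  [E.cnt > 21]
32. n18.depth = "kz"  [terminal]
33. n19.env = 10  [terminal]
34. n20.tag = 11  [len(h.depth) + 9]
35. n21.tag = true  [terminal]
36. n20.lab = -1  [E.tag * -2 + 21]
37. n20.cnt = 19  [19]
38. n17.off = true  [S.fin == false]
39. n17.ok = 24  [d.env + E.cnt - 5]
40. n17.env = true  [true]
41. n11.lab = true  [S.off == true]
42. n0.off = true  [f.tag == true]
43. n0.ok = 25  [C.fin + 4]
44. n0.env = true  [B.lab == true]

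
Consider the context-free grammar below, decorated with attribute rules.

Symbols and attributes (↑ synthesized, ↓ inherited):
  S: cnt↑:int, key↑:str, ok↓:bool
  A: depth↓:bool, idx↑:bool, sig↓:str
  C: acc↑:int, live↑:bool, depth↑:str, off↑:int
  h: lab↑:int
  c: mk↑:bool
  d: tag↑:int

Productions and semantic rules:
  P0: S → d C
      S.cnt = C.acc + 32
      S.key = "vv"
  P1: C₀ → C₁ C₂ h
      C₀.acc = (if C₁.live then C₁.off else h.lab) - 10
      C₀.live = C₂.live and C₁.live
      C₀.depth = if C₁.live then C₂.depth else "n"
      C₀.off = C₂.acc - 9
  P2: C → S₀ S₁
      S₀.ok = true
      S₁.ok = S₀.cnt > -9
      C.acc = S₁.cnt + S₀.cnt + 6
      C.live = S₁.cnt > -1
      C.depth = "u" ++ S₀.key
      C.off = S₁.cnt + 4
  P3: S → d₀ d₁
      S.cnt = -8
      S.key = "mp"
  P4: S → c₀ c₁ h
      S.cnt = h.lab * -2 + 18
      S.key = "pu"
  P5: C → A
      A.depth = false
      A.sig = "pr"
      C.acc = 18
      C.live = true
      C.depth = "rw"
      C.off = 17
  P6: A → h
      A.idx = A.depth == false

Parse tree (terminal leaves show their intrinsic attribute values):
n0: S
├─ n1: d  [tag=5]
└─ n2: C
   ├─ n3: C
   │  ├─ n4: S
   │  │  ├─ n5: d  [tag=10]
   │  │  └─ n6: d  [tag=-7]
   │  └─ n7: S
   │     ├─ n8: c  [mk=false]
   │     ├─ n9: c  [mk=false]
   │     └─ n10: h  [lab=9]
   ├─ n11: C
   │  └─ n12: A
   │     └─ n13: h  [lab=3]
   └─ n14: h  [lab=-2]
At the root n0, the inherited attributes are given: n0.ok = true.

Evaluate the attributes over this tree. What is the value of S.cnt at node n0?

1. n0.ok = true  [given at root]
2. n1.tag = 5  [terminal]
3. n4.ok = true  [true]
4. n5.tag = 10  [terminal]
5. n6.tag = -7  [terminal]
6. n4.cnt = -8  [-8]
7. n4.key = "mp"  ["mp"]
8. n7.ok = true  [S₀.cnt > -9]
9. n8.mk = false  [terminal]
10. n9.mk = false  [terminal]
11. n10.lab = 9  [terminal]
12. n7.cnt = 0  [h.lab * -2 + 18]
13. n7.key = "pu"  ["pu"]
14. n3.acc = -2  [S₁.cnt + S₀.cnt + 6]
15. n3.live = true  [S₁.cnt > -1]
16. n3.depth = "ump"  ["u" ++ S₀.key]
17. n3.off = 4  [S₁.cnt + 4]
18. n12.depth = false  [false]
19. n12.sig = "pr"  ["pr"]
20. n13.lab = 3  [terminal]
21. n12.idx = true  [A.depth == false]
22. n11.acc = 18  [18]
23. n11.live = true  [true]
24. n11.depth = "rw"  ["rw"]
25. n11.off = 17  [17]
26. n14.lab = -2  [terminal]
27. n2.acc = -6  [(if C₁.live then C₁.off else h.lab) - 10]
28. n2.live = true  [C₂.live and C₁.live]
29. n2.depth = "rw"  [if C₁.live then C₂.depth else "n"]
30. n2.off = 9  [C₂.acc - 9]
31. n0.cnt = 26  [C.acc + 32]
32. n0.key = "vv"  ["vv"]

26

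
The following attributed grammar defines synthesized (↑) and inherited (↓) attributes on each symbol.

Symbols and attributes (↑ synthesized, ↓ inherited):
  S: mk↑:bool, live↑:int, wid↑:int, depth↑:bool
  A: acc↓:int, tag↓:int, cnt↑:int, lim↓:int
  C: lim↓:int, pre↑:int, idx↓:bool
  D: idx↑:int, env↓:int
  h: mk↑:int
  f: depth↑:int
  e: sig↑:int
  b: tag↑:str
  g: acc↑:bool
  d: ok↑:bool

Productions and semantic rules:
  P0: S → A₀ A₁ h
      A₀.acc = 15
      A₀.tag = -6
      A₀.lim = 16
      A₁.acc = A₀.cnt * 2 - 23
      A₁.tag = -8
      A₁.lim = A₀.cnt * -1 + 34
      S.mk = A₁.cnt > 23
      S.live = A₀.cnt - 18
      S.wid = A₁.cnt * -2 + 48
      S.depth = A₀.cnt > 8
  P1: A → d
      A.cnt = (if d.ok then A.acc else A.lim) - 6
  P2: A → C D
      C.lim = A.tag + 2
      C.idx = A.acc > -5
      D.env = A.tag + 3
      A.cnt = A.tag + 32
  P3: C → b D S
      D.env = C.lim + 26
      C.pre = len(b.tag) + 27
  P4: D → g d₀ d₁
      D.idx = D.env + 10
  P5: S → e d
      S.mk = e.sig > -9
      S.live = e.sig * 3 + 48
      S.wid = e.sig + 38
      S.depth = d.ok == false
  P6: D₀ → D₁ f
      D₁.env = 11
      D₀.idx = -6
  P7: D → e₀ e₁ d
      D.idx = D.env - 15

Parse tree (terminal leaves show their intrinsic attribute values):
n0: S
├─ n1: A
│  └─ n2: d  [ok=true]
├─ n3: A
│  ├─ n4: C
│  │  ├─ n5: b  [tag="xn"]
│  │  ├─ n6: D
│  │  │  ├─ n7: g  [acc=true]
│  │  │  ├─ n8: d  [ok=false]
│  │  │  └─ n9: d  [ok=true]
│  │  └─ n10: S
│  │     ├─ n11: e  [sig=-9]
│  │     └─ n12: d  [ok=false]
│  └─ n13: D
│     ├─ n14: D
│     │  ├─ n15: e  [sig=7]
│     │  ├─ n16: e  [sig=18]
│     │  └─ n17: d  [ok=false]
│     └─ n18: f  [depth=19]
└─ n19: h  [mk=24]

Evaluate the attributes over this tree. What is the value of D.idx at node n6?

30

1. n1.acc = 15  [15]
2. n1.tag = -6  [-6]
3. n1.lim = 16  [16]
4. n2.ok = true  [terminal]
5. n1.cnt = 9  [(if d.ok then A.acc else A.lim) - 6]
6. n3.acc = -5  [A₀.cnt * 2 - 23]
7. n3.tag = -8  [-8]
8. n3.lim = 25  [A₀.cnt * -1 + 34]
9. n4.lim = -6  [A.tag + 2]
10. n4.idx = false  [A.acc > -5]
11. n5.tag = "xn"  [terminal]
12. n6.env = 20  [C.lim + 26]
13. n7.acc = true  [terminal]
14. n8.ok = false  [terminal]
15. n9.ok = true  [terminal]
16. n6.idx = 30  [D.env + 10]
17. n11.sig = -9  [terminal]
18. n12.ok = false  [terminal]
19. n10.mk = false  [e.sig > -9]
20. n10.live = 21  [e.sig * 3 + 48]
21. n10.wid = 29  [e.sig + 38]
22. n10.depth = true  [d.ok == false]
23. n4.pre = 29  [len(b.tag) + 27]
24. n13.env = -5  [A.tag + 3]
25. n14.env = 11  [11]
26. n15.sig = 7  [terminal]
27. n16.sig = 18  [terminal]
28. n17.ok = false  [terminal]
29. n14.idx = -4  [D.env - 15]
30. n18.depth = 19  [terminal]
31. n13.idx = -6  [-6]
32. n3.cnt = 24  [A.tag + 32]
33. n19.mk = 24  [terminal]
34. n0.mk = true  [A₁.cnt > 23]
35. n0.live = -9  [A₀.cnt - 18]
36. n0.wid = 0  [A₁.cnt * -2 + 48]
37. n0.depth = true  [A₀.cnt > 8]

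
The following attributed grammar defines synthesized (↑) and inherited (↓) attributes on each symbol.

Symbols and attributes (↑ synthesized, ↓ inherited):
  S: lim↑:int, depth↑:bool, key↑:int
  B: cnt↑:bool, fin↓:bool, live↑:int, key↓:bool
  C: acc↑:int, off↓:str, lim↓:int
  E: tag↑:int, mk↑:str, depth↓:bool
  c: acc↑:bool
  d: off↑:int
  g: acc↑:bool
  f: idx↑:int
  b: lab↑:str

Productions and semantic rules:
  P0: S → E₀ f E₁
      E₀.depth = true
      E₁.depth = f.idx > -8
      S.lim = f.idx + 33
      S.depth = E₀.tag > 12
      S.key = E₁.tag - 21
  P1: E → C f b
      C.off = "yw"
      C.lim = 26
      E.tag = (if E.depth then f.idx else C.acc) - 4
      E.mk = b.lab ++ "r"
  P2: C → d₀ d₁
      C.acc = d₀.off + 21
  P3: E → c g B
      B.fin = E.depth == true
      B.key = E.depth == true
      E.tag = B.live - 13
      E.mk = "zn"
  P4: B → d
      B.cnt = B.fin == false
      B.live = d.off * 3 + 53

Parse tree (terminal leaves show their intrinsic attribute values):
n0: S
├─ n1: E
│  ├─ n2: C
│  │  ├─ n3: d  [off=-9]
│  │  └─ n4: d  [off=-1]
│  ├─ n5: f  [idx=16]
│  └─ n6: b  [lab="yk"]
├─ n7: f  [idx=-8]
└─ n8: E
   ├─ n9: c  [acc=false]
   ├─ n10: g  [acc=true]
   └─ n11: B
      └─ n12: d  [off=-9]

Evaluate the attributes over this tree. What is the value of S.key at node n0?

1. n1.depth = true  [true]
2. n2.off = "yw"  ["yw"]
3. n2.lim = 26  [26]
4. n3.off = -9  [terminal]
5. n4.off = -1  [terminal]
6. n2.acc = 12  [d₀.off + 21]
7. n5.idx = 16  [terminal]
8. n6.lab = "yk"  [terminal]
9. n1.tag = 12  [(if E.depth then f.idx else C.acc) - 4]
10. n1.mk = "ykr"  [b.lab ++ "r"]
11. n7.idx = -8  [terminal]
12. n8.depth = false  [f.idx > -8]
13. n9.acc = false  [terminal]
14. n10.acc = true  [terminal]
15. n11.fin = false  [E.depth == true]
16. n11.key = false  [E.depth == true]
17. n12.off = -9  [terminal]
18. n11.cnt = true  [B.fin == false]
19. n11.live = 26  [d.off * 3 + 53]
20. n8.tag = 13  [B.live - 13]
21. n8.mk = "zn"  ["zn"]
22. n0.lim = 25  [f.idx + 33]
23. n0.depth = false  [E₀.tag > 12]
24. n0.key = -8  [E₁.tag - 21]

-8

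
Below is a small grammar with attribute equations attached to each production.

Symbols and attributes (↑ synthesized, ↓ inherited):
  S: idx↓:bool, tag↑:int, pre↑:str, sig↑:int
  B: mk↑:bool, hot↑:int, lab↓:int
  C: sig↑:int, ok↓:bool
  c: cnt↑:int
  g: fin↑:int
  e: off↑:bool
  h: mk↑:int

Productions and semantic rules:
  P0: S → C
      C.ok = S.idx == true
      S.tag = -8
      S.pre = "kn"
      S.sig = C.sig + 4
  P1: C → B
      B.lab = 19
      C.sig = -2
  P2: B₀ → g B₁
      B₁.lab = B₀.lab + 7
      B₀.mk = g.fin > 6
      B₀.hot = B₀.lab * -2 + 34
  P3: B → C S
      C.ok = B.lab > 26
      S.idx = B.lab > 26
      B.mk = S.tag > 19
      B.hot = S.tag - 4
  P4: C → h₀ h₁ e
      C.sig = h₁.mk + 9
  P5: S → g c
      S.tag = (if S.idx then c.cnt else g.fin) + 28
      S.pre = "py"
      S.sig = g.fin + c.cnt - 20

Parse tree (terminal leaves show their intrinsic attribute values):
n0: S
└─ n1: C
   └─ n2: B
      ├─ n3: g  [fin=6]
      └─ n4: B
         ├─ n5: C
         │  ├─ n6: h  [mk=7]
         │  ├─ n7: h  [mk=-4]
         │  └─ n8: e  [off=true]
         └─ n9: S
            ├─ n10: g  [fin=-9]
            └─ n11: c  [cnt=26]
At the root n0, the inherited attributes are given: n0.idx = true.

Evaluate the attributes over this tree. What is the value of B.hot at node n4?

1. n0.idx = true  [given at root]
2. n1.ok = true  [S.idx == true]
3. n2.lab = 19  [19]
4. n3.fin = 6  [terminal]
5. n4.lab = 26  [B₀.lab + 7]
6. n5.ok = false  [B.lab > 26]
7. n6.mk = 7  [terminal]
8. n7.mk = -4  [terminal]
9. n8.off = true  [terminal]
10. n5.sig = 5  [h₁.mk + 9]
11. n9.idx = false  [B.lab > 26]
12. n10.fin = -9  [terminal]
13. n11.cnt = 26  [terminal]
14. n9.tag = 19  [(if S.idx then c.cnt else g.fin) + 28]
15. n9.pre = "py"  ["py"]
16. n9.sig = -3  [g.fin + c.cnt - 20]
17. n4.mk = false  [S.tag > 19]
18. n4.hot = 15  [S.tag - 4]
19. n2.mk = false  [g.fin > 6]
20. n2.hot = -4  [B₀.lab * -2 + 34]
21. n1.sig = -2  [-2]
22. n0.tag = -8  [-8]
23. n0.pre = "kn"  ["kn"]
24. n0.sig = 2  [C.sig + 4]

15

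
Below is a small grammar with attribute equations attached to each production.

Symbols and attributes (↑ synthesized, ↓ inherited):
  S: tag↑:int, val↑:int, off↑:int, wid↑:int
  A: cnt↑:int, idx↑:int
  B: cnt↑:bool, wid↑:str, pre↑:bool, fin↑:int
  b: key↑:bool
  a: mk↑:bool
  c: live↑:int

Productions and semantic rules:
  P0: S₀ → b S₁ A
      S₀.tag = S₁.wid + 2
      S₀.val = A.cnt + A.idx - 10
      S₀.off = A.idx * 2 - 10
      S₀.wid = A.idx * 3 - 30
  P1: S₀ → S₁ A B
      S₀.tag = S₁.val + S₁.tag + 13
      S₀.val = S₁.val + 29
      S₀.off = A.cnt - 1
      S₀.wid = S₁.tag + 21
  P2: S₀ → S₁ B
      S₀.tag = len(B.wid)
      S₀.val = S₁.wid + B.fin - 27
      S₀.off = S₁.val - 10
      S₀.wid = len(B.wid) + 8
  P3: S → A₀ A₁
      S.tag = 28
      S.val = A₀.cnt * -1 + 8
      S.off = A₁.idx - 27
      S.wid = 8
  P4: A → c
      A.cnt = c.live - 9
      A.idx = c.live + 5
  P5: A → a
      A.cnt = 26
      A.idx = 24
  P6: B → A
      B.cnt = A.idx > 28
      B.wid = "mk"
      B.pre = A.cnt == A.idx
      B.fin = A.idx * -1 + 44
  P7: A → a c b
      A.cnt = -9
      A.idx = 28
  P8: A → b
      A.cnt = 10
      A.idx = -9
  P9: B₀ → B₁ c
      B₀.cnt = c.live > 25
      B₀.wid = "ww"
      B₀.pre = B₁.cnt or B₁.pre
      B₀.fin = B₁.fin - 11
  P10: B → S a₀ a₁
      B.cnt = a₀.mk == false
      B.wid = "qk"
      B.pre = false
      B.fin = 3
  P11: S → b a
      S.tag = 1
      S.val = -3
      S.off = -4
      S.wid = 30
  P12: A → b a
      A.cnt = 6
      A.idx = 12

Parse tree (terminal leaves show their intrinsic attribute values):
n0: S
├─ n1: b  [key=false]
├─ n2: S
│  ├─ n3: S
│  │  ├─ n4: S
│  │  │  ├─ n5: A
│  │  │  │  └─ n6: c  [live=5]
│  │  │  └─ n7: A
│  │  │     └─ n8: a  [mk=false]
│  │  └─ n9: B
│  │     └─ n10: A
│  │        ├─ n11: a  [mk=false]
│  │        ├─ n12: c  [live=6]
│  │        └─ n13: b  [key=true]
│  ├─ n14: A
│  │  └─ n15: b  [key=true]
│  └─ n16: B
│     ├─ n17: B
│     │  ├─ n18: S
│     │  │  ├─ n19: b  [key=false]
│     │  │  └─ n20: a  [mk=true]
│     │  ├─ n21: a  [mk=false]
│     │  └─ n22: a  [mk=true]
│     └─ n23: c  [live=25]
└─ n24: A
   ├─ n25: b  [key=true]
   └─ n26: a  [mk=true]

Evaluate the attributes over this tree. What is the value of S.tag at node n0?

1. n1.key = false  [terminal]
2. n6.live = 5  [terminal]
3. n5.cnt = -4  [c.live - 9]
4. n5.idx = 10  [c.live + 5]
5. n8.mk = false  [terminal]
6. n7.cnt = 26  [26]
7. n7.idx = 24  [24]
8. n4.tag = 28  [28]
9. n4.val = 12  [A₀.cnt * -1 + 8]
10. n4.off = -3  [A₁.idx - 27]
11. n4.wid = 8  [8]
12. n11.mk = false  [terminal]
13. n12.live = 6  [terminal]
14. n13.key = true  [terminal]
15. n10.cnt = -9  [-9]
16. n10.idx = 28  [28]
17. n9.cnt = false  [A.idx > 28]
18. n9.wid = "mk"  ["mk"]
19. n9.pre = false  [A.cnt == A.idx]
20. n9.fin = 16  [A.idx * -1 + 44]
21. n3.tag = 2  [len(B.wid)]
22. n3.val = -3  [S₁.wid + B.fin - 27]
23. n3.off = 2  [S₁.val - 10]
24. n3.wid = 10  [len(B.wid) + 8]
25. n15.key = true  [terminal]
26. n14.cnt = 10  [10]
27. n14.idx = -9  [-9]
28. n19.key = false  [terminal]
29. n20.mk = true  [terminal]
30. n18.tag = 1  [1]
31. n18.val = -3  [-3]
32. n18.off = -4  [-4]
33. n18.wid = 30  [30]
34. n21.mk = false  [terminal]
35. n22.mk = true  [terminal]
36. n17.cnt = true  [a₀.mk == false]
37. n17.wid = "qk"  ["qk"]
38. n17.pre = false  [false]
39. n17.fin = 3  [3]
40. n23.live = 25  [terminal]
41. n16.cnt = false  [c.live > 25]
42. n16.wid = "ww"  ["ww"]
43. n16.pre = true  [B₁.cnt or B₁.pre]
44. n16.fin = -8  [B₁.fin - 11]
45. n2.tag = 12  [S₁.val + S₁.tag + 13]
46. n2.val = 26  [S₁.val + 29]
47. n2.off = 9  [A.cnt - 1]
48. n2.wid = 23  [S₁.tag + 21]
49. n25.key = true  [terminal]
50. n26.mk = true  [terminal]
51. n24.cnt = 6  [6]
52. n24.idx = 12  [12]
53. n0.tag = 25  [S₁.wid + 2]
54. n0.val = 8  [A.cnt + A.idx - 10]
55. n0.off = 14  [A.idx * 2 - 10]
56. n0.wid = 6  [A.idx * 3 - 30]

25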